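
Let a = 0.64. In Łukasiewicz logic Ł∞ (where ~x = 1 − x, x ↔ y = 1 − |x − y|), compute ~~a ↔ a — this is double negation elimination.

~a = 1 − 0.64 = 0.36
~~a = 1 − 0.36 = 0.64
~~a ↔ a = 1 − |0.64 − 0.64| = 1 − 0.00 = 1.00
(As expected: always 1 in Ł∞ since negation is involutive.)

1.00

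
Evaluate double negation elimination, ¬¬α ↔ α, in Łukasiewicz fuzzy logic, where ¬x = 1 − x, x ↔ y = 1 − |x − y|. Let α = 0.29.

¬α = 1 − 0.29 = 0.71
¬¬α = 1 − 0.71 = 0.29
¬¬α ↔ α = 1 − |0.29 − 0.29| = 1 − 0.00 = 1.00
(As expected: always 1 in Ł∞ since negation is involutive.)

1.00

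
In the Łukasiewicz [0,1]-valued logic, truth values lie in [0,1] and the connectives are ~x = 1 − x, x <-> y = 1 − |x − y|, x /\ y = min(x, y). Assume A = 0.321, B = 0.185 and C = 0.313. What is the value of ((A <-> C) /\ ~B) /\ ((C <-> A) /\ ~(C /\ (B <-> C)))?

0.687

A <-> C = 1 − |0.321 − 0.313| = 1 − 0.008 = 0.992
~B = 1 − 0.185 = 0.815
(A <-> C) /\ ~B = min(0.992, 0.815) = 0.815
C <-> A = 1 − |0.313 − 0.321| = 1 − 0.008 = 0.992
B <-> C = 1 − |0.185 − 0.313| = 1 − 0.128 = 0.872
C /\ (B <-> C) = min(0.313, 0.872) = 0.313
~(C /\ (B <-> C)) = 1 − 0.313 = 0.687
(C <-> A) /\ ~(C /\ (B <-> C)) = min(0.992, 0.687) = 0.687
((A <-> C) /\ ~B) /\ ((C <-> A) /\ ~(C /\ (B <-> C))) = min(0.815, 0.687) = 0.687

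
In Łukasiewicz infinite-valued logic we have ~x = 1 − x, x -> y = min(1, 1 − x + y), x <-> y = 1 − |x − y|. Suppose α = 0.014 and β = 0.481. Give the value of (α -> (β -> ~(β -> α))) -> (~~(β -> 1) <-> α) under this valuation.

0.014

β -> α = min(1, 1 − 0.481 + 0.014) = min(1, 0.533) = 0.533
~(β -> α) = 1 − 0.533 = 0.467
β -> ~(β -> α) = min(1, 1 − 0.481 + 0.467) = min(1, 0.986) = 0.986
α -> (β -> ~(β -> α)) = min(1, 1 − 0.014 + 0.986) = min(1, 1.972) = 1.000
β -> 1 = min(1, 1 − 0.481 + 1.000) = min(1, 1.519) = 1.000
~(β -> 1) = 1 − 1.000 = 0.000
~~(β -> 1) = 1 − 0.000 = 1.000
~~(β -> 1) <-> α = 1 − |1.000 − 0.014| = 1 − 0.986 = 0.014
(α -> (β -> ~(β -> α))) -> (~~(β -> 1) <-> α) = min(1, 1 − 1.000 + 0.014) = min(1, 0.014) = 0.014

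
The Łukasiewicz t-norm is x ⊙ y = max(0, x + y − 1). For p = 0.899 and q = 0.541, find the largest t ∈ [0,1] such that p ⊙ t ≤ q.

0.642

The residuum of the Łukasiewicz t-norm gives the supremum: min(1, 1 − 0.899 + 0.541).
1 − 0.899 + 0.541 = 0.642, so t = min(1, 0.642) = 0.642.
Check: 0.899 ⊙ 0.642 = max(0, 0.541) = 0.541 ≤ 0.541.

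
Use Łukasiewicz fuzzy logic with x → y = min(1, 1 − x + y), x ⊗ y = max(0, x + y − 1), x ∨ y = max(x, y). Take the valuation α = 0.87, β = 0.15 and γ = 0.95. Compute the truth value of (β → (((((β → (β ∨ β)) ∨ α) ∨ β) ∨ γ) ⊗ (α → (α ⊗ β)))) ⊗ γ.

0.95

β ∨ β = max(0.15, 0.15) = 0.15
β → (β ∨ β) = min(1, 1 − 0.15 + 0.15) = min(1, 1.00) = 1.00
(β → (β ∨ β)) ∨ α = max(1.00, 0.87) = 1.00
((β → (β ∨ β)) ∨ α) ∨ β = max(1.00, 0.15) = 1.00
(((β → (β ∨ β)) ∨ α) ∨ β) ∨ γ = max(1.00, 0.95) = 1.00
α ⊗ β = max(0, 0.87 + 0.15 − 1) = max(0, 0.02) = 0.02
α → (α ⊗ β) = min(1, 1 − 0.87 + 0.02) = min(1, 0.15) = 0.15
((((β → (β ∨ β)) ∨ α) ∨ β) ∨ γ) ⊗ (α → (α ⊗ β)) = max(0, 1.00 + 0.15 − 1) = max(0, 0.15) = 0.15
β → (((((β → (β ∨ β)) ∨ α) ∨ β) ∨ γ) ⊗ (α → (α ⊗ β))) = min(1, 1 − 0.15 + 0.15) = min(1, 1.00) = 1.00
(β → (((((β → (β ∨ β)) ∨ α) ∨ β) ∨ γ) ⊗ (α → (α ⊗ β)))) ⊗ γ = max(0, 1.00 + 0.95 − 1) = max(0, 0.95) = 0.95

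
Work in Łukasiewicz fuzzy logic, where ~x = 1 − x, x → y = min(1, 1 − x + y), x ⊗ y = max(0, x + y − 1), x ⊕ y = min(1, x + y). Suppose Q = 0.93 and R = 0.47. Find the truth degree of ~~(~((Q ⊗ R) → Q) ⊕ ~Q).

0.07

Q ⊗ R = max(0, 0.93 + 0.47 − 1) = max(0, 0.40) = 0.40
(Q ⊗ R) → Q = min(1, 1 − 0.40 + 0.93) = min(1, 1.53) = 1.00
~((Q ⊗ R) → Q) = 1 − 1.00 = 0.00
~Q = 1 − 0.93 = 0.07
~((Q ⊗ R) → Q) ⊕ ~Q = min(1, 0.00 + 0.07) = min(1, 0.07) = 0.07
~(~((Q ⊗ R) → Q) ⊕ ~Q) = 1 − 0.07 = 0.93
~~(~((Q ⊗ R) → Q) ⊕ ~Q) = 1 − 0.93 = 0.07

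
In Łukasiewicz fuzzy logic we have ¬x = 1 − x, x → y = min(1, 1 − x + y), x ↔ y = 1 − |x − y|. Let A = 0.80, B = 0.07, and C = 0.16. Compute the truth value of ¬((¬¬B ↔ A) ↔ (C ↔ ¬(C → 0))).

0.73

¬B = 1 − 0.07 = 0.93
¬¬B = 1 − 0.93 = 0.07
¬¬B ↔ A = 1 − |0.07 − 0.80| = 1 − 0.73 = 0.27
C → 0 = min(1, 1 − 0.16 + 0.00) = min(1, 0.84) = 0.84
¬(C → 0) = 1 − 0.84 = 0.16
C ↔ ¬(C → 0) = 1 − |0.16 − 0.16| = 1 − 0.00 = 1.00
(¬¬B ↔ A) ↔ (C ↔ ¬(C → 0)) = 1 − |0.27 − 1.00| = 1 − 0.73 = 0.27
¬((¬¬B ↔ A) ↔ (C ↔ ¬(C → 0))) = 1 − 0.27 = 0.73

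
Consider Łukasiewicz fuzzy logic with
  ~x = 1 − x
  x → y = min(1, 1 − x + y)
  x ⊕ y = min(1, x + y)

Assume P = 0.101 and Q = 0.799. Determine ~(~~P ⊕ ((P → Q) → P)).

~P = 1 − 0.101 = 0.899
~~P = 1 − 0.899 = 0.101
P → Q = min(1, 1 − 0.101 + 0.799) = min(1, 1.698) = 1.000
(P → Q) → P = min(1, 1 − 1.000 + 0.101) = min(1, 0.101) = 0.101
~~P ⊕ ((P → Q) → P) = min(1, 0.101 + 0.101) = min(1, 0.202) = 0.202
~(~~P ⊕ ((P → Q) → P)) = 1 − 0.202 = 0.798

0.798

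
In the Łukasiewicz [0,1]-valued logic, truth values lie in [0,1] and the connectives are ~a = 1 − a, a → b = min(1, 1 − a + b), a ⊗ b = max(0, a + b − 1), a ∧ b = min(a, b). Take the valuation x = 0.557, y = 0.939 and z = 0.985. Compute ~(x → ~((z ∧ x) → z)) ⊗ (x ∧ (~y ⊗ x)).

z ∧ x = min(0.985, 0.557) = 0.557
(z ∧ x) → z = min(1, 1 − 0.557 + 0.985) = min(1, 1.428) = 1.000
~((z ∧ x) → z) = 1 − 1.000 = 0.000
x → ~((z ∧ x) → z) = min(1, 1 − 0.557 + 0.000) = min(1, 0.443) = 0.443
~(x → ~((z ∧ x) → z)) = 1 − 0.443 = 0.557
~y = 1 − 0.939 = 0.061
~y ⊗ x = max(0, 0.061 + 0.557 − 1) = max(0, -0.382) = 0.000
x ∧ (~y ⊗ x) = min(0.557, 0.000) = 0.000
~(x → ~((z ∧ x) → z)) ⊗ (x ∧ (~y ⊗ x)) = max(0, 0.557 + 0.000 − 1) = max(0, -0.443) = 0.000

0.000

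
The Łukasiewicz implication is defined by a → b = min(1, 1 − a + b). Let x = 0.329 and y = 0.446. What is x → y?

1.000

x → y = min(1, 1 − 0.329 + 0.446) = min(1, 1.117) = 1.000
For comparison, the Gödel implication (1 if a ≤ b else b) would give 1.000.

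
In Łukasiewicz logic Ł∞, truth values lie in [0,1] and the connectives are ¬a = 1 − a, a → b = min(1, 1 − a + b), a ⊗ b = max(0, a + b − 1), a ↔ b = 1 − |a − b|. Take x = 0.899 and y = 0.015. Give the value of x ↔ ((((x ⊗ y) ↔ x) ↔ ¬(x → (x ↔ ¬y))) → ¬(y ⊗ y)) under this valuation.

x ⊗ y = max(0, 0.899 + 0.015 − 1) = max(0, -0.086) = 0.000
(x ⊗ y) ↔ x = 1 − |0.000 − 0.899| = 1 − 0.899 = 0.101
¬y = 1 − 0.015 = 0.985
x ↔ ¬y = 1 − |0.899 − 0.985| = 1 − 0.086 = 0.914
x → (x ↔ ¬y) = min(1, 1 − 0.899 + 0.914) = min(1, 1.015) = 1.000
¬(x → (x ↔ ¬y)) = 1 − 1.000 = 0.000
((x ⊗ y) ↔ x) ↔ ¬(x → (x ↔ ¬y)) = 1 − |0.101 − 0.000| = 1 − 0.101 = 0.899
y ⊗ y = max(0, 0.015 + 0.015 − 1) = max(0, -0.970) = 0.000
¬(y ⊗ y) = 1 − 0.000 = 1.000
(((x ⊗ y) ↔ x) ↔ ¬(x → (x ↔ ¬y))) → ¬(y ⊗ y) = min(1, 1 − 0.899 + 1.000) = min(1, 1.101) = 1.000
x ↔ ((((x ⊗ y) ↔ x) ↔ ¬(x → (x ↔ ¬y))) → ¬(y ⊗ y)) = 1 − |0.899 − 1.000| = 1 − 0.101 = 0.899

0.899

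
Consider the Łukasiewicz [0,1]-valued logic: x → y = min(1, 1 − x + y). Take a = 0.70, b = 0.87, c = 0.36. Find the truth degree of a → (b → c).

0.79

b → c = min(1, 1 − 0.87 + 0.36) = min(1, 0.49) = 0.49
a → (b → c) = min(1, 1 − 0.70 + 0.49) = min(1, 0.79) = 0.79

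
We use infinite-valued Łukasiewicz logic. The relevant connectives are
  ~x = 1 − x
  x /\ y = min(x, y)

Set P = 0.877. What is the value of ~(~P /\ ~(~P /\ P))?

0.877

~P = 1 − 0.877 = 0.123
~P /\ P = min(0.123, 0.877) = 0.123
~(~P /\ P) = 1 − 0.123 = 0.877
~P /\ ~(~P /\ P) = min(0.123, 0.877) = 0.123
~(~P /\ ~(~P /\ P)) = 1 − 0.123 = 0.877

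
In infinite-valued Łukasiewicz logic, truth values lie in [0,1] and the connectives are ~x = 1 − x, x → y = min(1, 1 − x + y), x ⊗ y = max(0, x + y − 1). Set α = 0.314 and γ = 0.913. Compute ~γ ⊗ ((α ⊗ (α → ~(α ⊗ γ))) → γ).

0.087

~γ = 1 − 0.913 = 0.087
α ⊗ γ = max(0, 0.314 + 0.913 − 1) = max(0, 0.227) = 0.227
~(α ⊗ γ) = 1 − 0.227 = 0.773
α → ~(α ⊗ γ) = min(1, 1 − 0.314 + 0.773) = min(1, 1.459) = 1.000
α ⊗ (α → ~(α ⊗ γ)) = max(0, 0.314 + 1.000 − 1) = max(0, 0.314) = 0.314
(α ⊗ (α → ~(α ⊗ γ))) → γ = min(1, 1 − 0.314 + 0.913) = min(1, 1.599) = 1.000
~γ ⊗ ((α ⊗ (α → ~(α ⊗ γ))) → γ) = max(0, 0.087 + 1.000 − 1) = max(0, 0.087) = 0.087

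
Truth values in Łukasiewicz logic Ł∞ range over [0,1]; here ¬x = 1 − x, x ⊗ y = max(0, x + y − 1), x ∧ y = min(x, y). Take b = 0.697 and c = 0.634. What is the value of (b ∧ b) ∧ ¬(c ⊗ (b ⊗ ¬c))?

0.697

b ∧ b = min(0.697, 0.697) = 0.697
¬c = 1 − 0.634 = 0.366
b ⊗ ¬c = max(0, 0.697 + 0.366 − 1) = max(0, 0.063) = 0.063
c ⊗ (b ⊗ ¬c) = max(0, 0.634 + 0.063 − 1) = max(0, -0.303) = 0.000
¬(c ⊗ (b ⊗ ¬c)) = 1 − 0.000 = 1.000
(b ∧ b) ∧ ¬(c ⊗ (b ⊗ ¬c)) = min(0.697, 1.000) = 0.697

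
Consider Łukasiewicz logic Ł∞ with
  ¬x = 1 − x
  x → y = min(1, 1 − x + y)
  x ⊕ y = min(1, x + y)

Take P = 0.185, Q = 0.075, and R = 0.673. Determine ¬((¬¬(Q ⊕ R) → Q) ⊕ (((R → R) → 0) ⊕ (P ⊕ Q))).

0.413

Q ⊕ R = min(1, 0.075 + 0.673) = min(1, 0.748) = 0.748
¬(Q ⊕ R) = 1 − 0.748 = 0.252
¬¬(Q ⊕ R) = 1 − 0.252 = 0.748
¬¬(Q ⊕ R) → Q = min(1, 1 − 0.748 + 0.075) = min(1, 0.327) = 0.327
R → R = min(1, 1 − 0.673 + 0.673) = min(1, 1.000) = 1.000
(R → R) → 0 = min(1, 1 − 1.000 + 0.000) = min(1, 0.000) = 0.000
P ⊕ Q = min(1, 0.185 + 0.075) = min(1, 0.260) = 0.260
((R → R) → 0) ⊕ (P ⊕ Q) = min(1, 0.000 + 0.260) = min(1, 0.260) = 0.260
(¬¬(Q ⊕ R) → Q) ⊕ (((R → R) → 0) ⊕ (P ⊕ Q)) = min(1, 0.327 + 0.260) = min(1, 0.587) = 0.587
¬((¬¬(Q ⊕ R) → Q) ⊕ (((R → R) → 0) ⊕ (P ⊕ Q))) = 1 − 0.587 = 0.413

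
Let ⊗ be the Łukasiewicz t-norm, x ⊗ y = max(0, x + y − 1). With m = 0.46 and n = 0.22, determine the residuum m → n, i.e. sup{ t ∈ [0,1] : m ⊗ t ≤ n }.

0.76

The residuum of the Łukasiewicz t-norm gives the supremum: min(1, 1 − 0.46 + 0.22).
1 − 0.46 + 0.22 = 0.76, so t = min(1, 0.76) = 0.76.
Check: 0.46 ⊗ 0.76 = max(0, 0.22) = 0.22 ≤ 0.22.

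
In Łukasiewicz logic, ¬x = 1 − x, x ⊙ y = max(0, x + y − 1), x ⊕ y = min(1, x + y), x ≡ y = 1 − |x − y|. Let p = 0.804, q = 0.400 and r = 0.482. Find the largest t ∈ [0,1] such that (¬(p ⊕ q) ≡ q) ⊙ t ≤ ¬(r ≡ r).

0.400

p ⊕ q = min(1, 0.804 + 0.400) = min(1, 1.204) = 1.000
¬(p ⊕ q) = 1 − 1.000 = 0.000
¬(p ⊕ q) ≡ q = 1 − |0.000 − 0.400| = 1 − 0.400 = 0.600
So the left factor is ¬(p ⊕ q) ≡ q = 0.600.
r ≡ r = 1 − |0.482 − 0.482| = 1 − 0.000 = 1.000
¬(r ≡ r) = 1 − 1.000 = 0.000
So the right-hand bound is ¬(r ≡ r) = 0.000.
The residuum of the Łukasiewicz t-norm gives the supremum: min(1, 1 − 0.600 + 0.000).
1 − 0.600 + 0.000 = 0.400, so t = min(1, 0.400) = 0.400.
Check: 0.600 ⊙ 0.400 = max(0, 0.000) = 0.000 ≤ 0.000.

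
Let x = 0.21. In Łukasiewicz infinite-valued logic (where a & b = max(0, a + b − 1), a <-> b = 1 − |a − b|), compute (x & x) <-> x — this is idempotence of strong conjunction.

x & x = max(0, 0.21 + 0.21 − 1) = max(0, -0.58) = 0.00
(x & x) <-> x = 1 − |0.00 − 0.21| = 1 − 0.21 = 0.79
(The value 0.79 < 1 shows this instance is not satisfied; fails in Ł∞ since a ⊗ a = max(0, 2a−1) ≠ a in general.)

0.79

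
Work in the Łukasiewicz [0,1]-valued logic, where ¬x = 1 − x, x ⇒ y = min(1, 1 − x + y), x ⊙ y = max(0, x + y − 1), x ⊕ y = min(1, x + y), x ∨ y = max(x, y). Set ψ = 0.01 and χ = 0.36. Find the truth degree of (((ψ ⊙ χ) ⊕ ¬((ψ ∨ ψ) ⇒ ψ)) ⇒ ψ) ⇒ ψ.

0.01

ψ ⊙ χ = max(0, 0.01 + 0.36 − 1) = max(0, -0.63) = 0.00
ψ ∨ ψ = max(0.01, 0.01) = 0.01
(ψ ∨ ψ) ⇒ ψ = min(1, 1 − 0.01 + 0.01) = min(1, 1.00) = 1.00
¬((ψ ∨ ψ) ⇒ ψ) = 1 − 1.00 = 0.00
(ψ ⊙ χ) ⊕ ¬((ψ ∨ ψ) ⇒ ψ) = min(1, 0.00 + 0.00) = min(1, 0.00) = 0.00
((ψ ⊙ χ) ⊕ ¬((ψ ∨ ψ) ⇒ ψ)) ⇒ ψ = min(1, 1 − 0.00 + 0.01) = min(1, 1.01) = 1.00
(((ψ ⊙ χ) ⊕ ¬((ψ ∨ ψ) ⇒ ψ)) ⇒ ψ) ⇒ ψ = min(1, 1 − 1.00 + 0.01) = min(1, 0.01) = 0.01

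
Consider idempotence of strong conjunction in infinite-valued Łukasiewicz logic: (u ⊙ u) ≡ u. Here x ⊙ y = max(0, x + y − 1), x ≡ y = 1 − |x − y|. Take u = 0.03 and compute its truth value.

u ⊙ u = max(0, 0.03 + 0.03 − 1) = max(0, -0.94) = 0.00
(u ⊙ u) ≡ u = 1 − |0.00 − 0.03| = 1 − 0.03 = 0.97
(The value 0.97 < 1 shows this instance is not satisfied; fails in Ł∞ since a ⊗ a = max(0, 2a−1) ≠ a in general.)

0.97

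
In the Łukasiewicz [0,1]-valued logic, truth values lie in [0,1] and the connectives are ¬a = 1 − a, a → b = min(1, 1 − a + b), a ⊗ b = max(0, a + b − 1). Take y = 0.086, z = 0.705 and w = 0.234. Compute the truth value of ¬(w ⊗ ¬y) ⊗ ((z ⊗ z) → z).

¬y = 1 − 0.086 = 0.914
w ⊗ ¬y = max(0, 0.234 + 0.914 − 1) = max(0, 0.148) = 0.148
¬(w ⊗ ¬y) = 1 − 0.148 = 0.852
z ⊗ z = max(0, 0.705 + 0.705 − 1) = max(0, 0.410) = 0.410
(z ⊗ z) → z = min(1, 1 − 0.410 + 0.705) = min(1, 1.295) = 1.000
¬(w ⊗ ¬y) ⊗ ((z ⊗ z) → z) = max(0, 0.852 + 1.000 − 1) = max(0, 0.852) = 0.852

0.852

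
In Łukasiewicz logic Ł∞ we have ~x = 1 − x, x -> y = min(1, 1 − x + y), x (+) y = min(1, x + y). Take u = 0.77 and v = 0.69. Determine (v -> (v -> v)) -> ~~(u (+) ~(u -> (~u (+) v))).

v -> v = min(1, 1 − 0.69 + 0.69) = min(1, 1.00) = 1.00
v -> (v -> v) = min(1, 1 − 0.69 + 1.00) = min(1, 1.31) = 1.00
~u = 1 − 0.77 = 0.23
~u (+) v = min(1, 0.23 + 0.69) = min(1, 0.92) = 0.92
u -> (~u (+) v) = min(1, 1 − 0.77 + 0.92) = min(1, 1.15) = 1.00
~(u -> (~u (+) v)) = 1 − 1.00 = 0.00
u (+) ~(u -> (~u (+) v)) = min(1, 0.77 + 0.00) = min(1, 0.77) = 0.77
~(u (+) ~(u -> (~u (+) v))) = 1 − 0.77 = 0.23
~~(u (+) ~(u -> (~u (+) v))) = 1 − 0.23 = 0.77
(v -> (v -> v)) -> ~~(u (+) ~(u -> (~u (+) v))) = min(1, 1 − 1.00 + 0.77) = min(1, 0.77) = 0.77

0.77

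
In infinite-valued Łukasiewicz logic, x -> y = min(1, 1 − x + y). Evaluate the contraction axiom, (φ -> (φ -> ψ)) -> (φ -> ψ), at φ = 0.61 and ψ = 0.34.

φ -> ψ = min(1, 1 − 0.61 + 0.34) = min(1, 0.73) = 0.73
φ -> (φ -> ψ) = min(1, 1 − 0.61 + 0.73) = min(1, 1.12) = 1.00
(φ -> (φ -> ψ)) -> (φ -> ψ) = min(1, 1 − 1.00 + 0.73) = min(1, 0.73) = 0.73
(The value 0.73 < 1 shows this instance is not satisfied; fails in Ł∞ (the t-norm is not idempotent).)

0.73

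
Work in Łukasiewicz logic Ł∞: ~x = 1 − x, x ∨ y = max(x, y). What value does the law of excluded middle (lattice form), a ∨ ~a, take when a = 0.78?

~a = 1 − 0.78 = 0.22
a ∨ ~a = max(0.78, 0.22) = 0.78
(The value 0.78 < 1 shows this instance is not satisfied; not a Ł∞-tautology — its value is max(a, 1−a).)

0.78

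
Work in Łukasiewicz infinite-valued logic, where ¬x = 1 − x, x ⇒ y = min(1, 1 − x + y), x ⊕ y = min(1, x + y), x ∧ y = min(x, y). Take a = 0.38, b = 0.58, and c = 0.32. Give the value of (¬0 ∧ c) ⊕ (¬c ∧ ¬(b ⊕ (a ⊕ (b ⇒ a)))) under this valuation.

0.32

¬0 = 1 − 0.00 = 1.00
¬0 ∧ c = min(1.00, 0.32) = 0.32
¬c = 1 − 0.32 = 0.68
b ⇒ a = min(1, 1 − 0.58 + 0.38) = min(1, 0.80) = 0.80
a ⊕ (b ⇒ a) = min(1, 0.38 + 0.80) = min(1, 1.18) = 1.00
b ⊕ (a ⊕ (b ⇒ a)) = min(1, 0.58 + 1.00) = min(1, 1.58) = 1.00
¬(b ⊕ (a ⊕ (b ⇒ a))) = 1 − 1.00 = 0.00
¬c ∧ ¬(b ⊕ (a ⊕ (b ⇒ a))) = min(0.68, 0.00) = 0.00
(¬0 ∧ c) ⊕ (¬c ∧ ¬(b ⊕ (a ⊕ (b ⇒ a)))) = min(1, 0.32 + 0.00) = min(1, 0.32) = 0.32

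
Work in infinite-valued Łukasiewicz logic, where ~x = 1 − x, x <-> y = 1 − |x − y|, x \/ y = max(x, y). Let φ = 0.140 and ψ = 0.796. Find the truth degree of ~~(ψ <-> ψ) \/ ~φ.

ψ <-> ψ = 1 − |0.796 − 0.796| = 1 − 0.000 = 1.000
~(ψ <-> ψ) = 1 − 1.000 = 0.000
~~(ψ <-> ψ) = 1 − 0.000 = 1.000
~φ = 1 − 0.140 = 0.860
~~(ψ <-> ψ) \/ ~φ = max(1.000, 0.860) = 1.000

1.000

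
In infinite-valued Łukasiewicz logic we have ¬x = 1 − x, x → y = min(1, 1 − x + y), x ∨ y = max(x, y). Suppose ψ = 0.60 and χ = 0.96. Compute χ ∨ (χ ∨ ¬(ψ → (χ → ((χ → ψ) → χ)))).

0.96

χ → ψ = min(1, 1 − 0.96 + 0.60) = min(1, 0.64) = 0.64
(χ → ψ) → χ = min(1, 1 − 0.64 + 0.96) = min(1, 1.32) = 1.00
χ → ((χ → ψ) → χ) = min(1, 1 − 0.96 + 1.00) = min(1, 1.04) = 1.00
ψ → (χ → ((χ → ψ) → χ)) = min(1, 1 − 0.60 + 1.00) = min(1, 1.40) = 1.00
¬(ψ → (χ → ((χ → ψ) → χ))) = 1 − 1.00 = 0.00
χ ∨ ¬(ψ → (χ → ((χ → ψ) → χ))) = max(0.96, 0.00) = 0.96
χ ∨ (χ ∨ ¬(ψ → (χ → ((χ → ψ) → χ)))) = max(0.96, 0.96) = 0.96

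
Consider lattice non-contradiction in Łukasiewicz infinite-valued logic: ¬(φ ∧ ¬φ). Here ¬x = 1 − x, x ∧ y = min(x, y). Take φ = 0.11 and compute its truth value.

0.89

¬φ = 1 − 0.11 = 0.89
φ ∧ ¬φ = min(0.11, 0.89) = 0.11
¬(φ ∧ ¬φ) = 1 − 0.11 = 0.89
(The value 0.89 < 1 shows this instance is not satisfied; not a Ł∞-tautology — its value is 1 − min(a, 1−a).)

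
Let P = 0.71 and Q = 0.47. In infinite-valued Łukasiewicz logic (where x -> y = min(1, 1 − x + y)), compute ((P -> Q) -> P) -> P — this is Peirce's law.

0.76

P -> Q = min(1, 1 − 0.71 + 0.47) = min(1, 0.76) = 0.76
(P -> Q) -> P = min(1, 1 − 0.76 + 0.71) = min(1, 0.95) = 0.95
((P -> Q) -> P) -> P = min(1, 1 − 0.95 + 0.71) = min(1, 0.76) = 0.76
(The value 0.76 < 1 shows this instance is not satisfied; not a Ł∞-tautology in general.)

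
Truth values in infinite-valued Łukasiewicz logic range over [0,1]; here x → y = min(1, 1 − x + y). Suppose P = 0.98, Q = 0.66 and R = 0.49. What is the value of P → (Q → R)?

0.85

Q → R = min(1, 1 − 0.66 + 0.49) = min(1, 0.83) = 0.83
P → (Q → R) = min(1, 1 − 0.98 + 0.83) = min(1, 0.85) = 0.85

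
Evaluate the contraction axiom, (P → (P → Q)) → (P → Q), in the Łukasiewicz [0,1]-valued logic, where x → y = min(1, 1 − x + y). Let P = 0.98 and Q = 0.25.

0.98

P → Q = min(1, 1 − 0.98 + 0.25) = min(1, 0.27) = 0.27
P → (P → Q) = min(1, 1 − 0.98 + 0.27) = min(1, 0.29) = 0.29
(P → (P → Q)) → (P → Q) = min(1, 1 − 0.29 + 0.27) = min(1, 0.98) = 0.98
(The value 0.98 < 1 shows this instance is not satisfied; fails in Ł∞ (the t-norm is not idempotent).)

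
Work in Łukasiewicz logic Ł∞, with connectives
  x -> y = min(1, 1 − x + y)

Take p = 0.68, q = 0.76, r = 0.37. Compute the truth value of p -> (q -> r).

q -> r = min(1, 1 − 0.76 + 0.37) = min(1, 0.61) = 0.61
p -> (q -> r) = min(1, 1 − 0.68 + 0.61) = min(1, 0.93) = 0.93

0.93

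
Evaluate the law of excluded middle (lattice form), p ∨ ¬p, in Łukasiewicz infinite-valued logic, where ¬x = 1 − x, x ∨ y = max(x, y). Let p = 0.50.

¬p = 1 − 0.50 = 0.50
p ∨ ¬p = max(0.50, 0.50) = 0.50
(The value 0.50 < 1 shows this instance is not satisfied; not a Ł∞-tautology — its value is max(a, 1−a).)

0.50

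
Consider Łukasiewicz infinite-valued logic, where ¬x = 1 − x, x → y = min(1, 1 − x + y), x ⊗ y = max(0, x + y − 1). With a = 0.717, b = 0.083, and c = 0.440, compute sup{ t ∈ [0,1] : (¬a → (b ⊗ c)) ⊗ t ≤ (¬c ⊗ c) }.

¬a = 1 − 0.717 = 0.283
b ⊗ c = max(0, 0.083 + 0.440 − 1) = max(0, -0.477) = 0.000
¬a → (b ⊗ c) = min(1, 1 − 0.283 + 0.000) = min(1, 0.717) = 0.717
So the left factor is ¬a → (b ⊗ c) = 0.717.
¬c = 1 − 0.440 = 0.560
¬c ⊗ c = max(0, 0.560 + 0.440 − 1) = max(0, 0.000) = 0.000
So the right-hand bound is ¬c ⊗ c = 0.000.
The residuum of the Łukasiewicz t-norm gives the supremum: min(1, 1 − 0.717 + 0.000).
1 − 0.717 + 0.000 = 0.283, so t = min(1, 0.283) = 0.283.
Check: 0.717 ⊗ 0.283 = max(0, 0.000) = 0.000 ≤ 0.000.

0.283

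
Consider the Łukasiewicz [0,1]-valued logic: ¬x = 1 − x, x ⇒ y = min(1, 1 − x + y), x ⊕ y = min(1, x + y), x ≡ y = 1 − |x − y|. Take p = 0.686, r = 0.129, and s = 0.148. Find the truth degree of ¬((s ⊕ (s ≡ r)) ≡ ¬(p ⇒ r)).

s ≡ r = 1 − |0.148 − 0.129| = 1 − 0.019 = 0.981
s ⊕ (s ≡ r) = min(1, 0.148 + 0.981) = min(1, 1.129) = 1.000
p ⇒ r = min(1, 1 − 0.686 + 0.129) = min(1, 0.443) = 0.443
¬(p ⇒ r) = 1 − 0.443 = 0.557
(s ⊕ (s ≡ r)) ≡ ¬(p ⇒ r) = 1 − |1.000 − 0.557| = 1 − 0.443 = 0.557
¬((s ⊕ (s ≡ r)) ≡ ¬(p ⇒ r)) = 1 − 0.557 = 0.443

0.443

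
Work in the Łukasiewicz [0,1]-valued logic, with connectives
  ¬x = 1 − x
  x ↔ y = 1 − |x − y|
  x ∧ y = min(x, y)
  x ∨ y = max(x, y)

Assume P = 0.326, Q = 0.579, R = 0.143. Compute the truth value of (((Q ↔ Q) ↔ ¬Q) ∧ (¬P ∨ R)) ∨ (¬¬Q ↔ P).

0.747

Q ↔ Q = 1 − |0.579 − 0.579| = 1 − 0.000 = 1.000
¬Q = 1 − 0.579 = 0.421
(Q ↔ Q) ↔ ¬Q = 1 − |1.000 − 0.421| = 1 − 0.579 = 0.421
¬P = 1 − 0.326 = 0.674
¬P ∨ R = max(0.674, 0.143) = 0.674
((Q ↔ Q) ↔ ¬Q) ∧ (¬P ∨ R) = min(0.421, 0.674) = 0.421
¬¬Q = 1 − 0.421 = 0.579
¬¬Q ↔ P = 1 − |0.579 − 0.326| = 1 − 0.253 = 0.747
(((Q ↔ Q) ↔ ¬Q) ∧ (¬P ∨ R)) ∨ (¬¬Q ↔ P) = max(0.421, 0.747) = 0.747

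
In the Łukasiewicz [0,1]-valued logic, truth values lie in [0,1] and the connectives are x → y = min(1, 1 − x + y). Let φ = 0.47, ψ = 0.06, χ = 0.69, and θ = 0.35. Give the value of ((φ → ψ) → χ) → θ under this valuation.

0.35

φ → ψ = min(1, 1 − 0.47 + 0.06) = min(1, 0.59) = 0.59
(φ → ψ) → χ = min(1, 1 − 0.59 + 0.69) = min(1, 1.10) = 1.00
((φ → ψ) → χ) → θ = min(1, 1 − 1.00 + 0.35) = min(1, 0.35) = 0.35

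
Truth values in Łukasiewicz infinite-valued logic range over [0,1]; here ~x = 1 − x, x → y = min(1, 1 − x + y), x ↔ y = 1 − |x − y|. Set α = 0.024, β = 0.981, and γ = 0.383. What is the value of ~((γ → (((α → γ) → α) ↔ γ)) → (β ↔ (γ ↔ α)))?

0.340

α → γ = min(1, 1 − 0.024 + 0.383) = min(1, 1.359) = 1.000
(α → γ) → α = min(1, 1 − 1.000 + 0.024) = min(1, 0.024) = 0.024
((α → γ) → α) ↔ γ = 1 − |0.024 − 0.383| = 1 − 0.359 = 0.641
γ → (((α → γ) → α) ↔ γ) = min(1, 1 − 0.383 + 0.641) = min(1, 1.258) = 1.000
γ ↔ α = 1 − |0.383 − 0.024| = 1 − 0.359 = 0.641
β ↔ (γ ↔ α) = 1 − |0.981 − 0.641| = 1 − 0.340 = 0.660
(γ → (((α → γ) → α) ↔ γ)) → (β ↔ (γ ↔ α)) = min(1, 1 − 1.000 + 0.660) = min(1, 0.660) = 0.660
~((γ → (((α → γ) → α) ↔ γ)) → (β ↔ (γ ↔ α))) = 1 − 0.660 = 0.340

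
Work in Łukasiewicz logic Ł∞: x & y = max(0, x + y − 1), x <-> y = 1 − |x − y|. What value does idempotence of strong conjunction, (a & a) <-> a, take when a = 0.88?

0.88

a & a = max(0, 0.88 + 0.88 − 1) = max(0, 0.76) = 0.76
(a & a) <-> a = 1 − |0.76 − 0.88| = 1 − 0.12 = 0.88
(The value 0.88 < 1 shows this instance is not satisfied; fails in Ł∞ since a ⊗ a = max(0, 2a−1) ≠ a in general.)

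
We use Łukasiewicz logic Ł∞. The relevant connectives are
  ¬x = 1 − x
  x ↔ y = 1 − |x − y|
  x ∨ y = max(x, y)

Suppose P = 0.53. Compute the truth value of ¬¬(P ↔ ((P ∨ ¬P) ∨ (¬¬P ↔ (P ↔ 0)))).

0.59

¬P = 1 − 0.53 = 0.47
P ∨ ¬P = max(0.53, 0.47) = 0.53
¬¬P = 1 − 0.47 = 0.53
P ↔ 0 = 1 − |0.53 − 0.00| = 1 − 0.53 = 0.47
¬¬P ↔ (P ↔ 0) = 1 − |0.53 − 0.47| = 1 − 0.06 = 0.94
(P ∨ ¬P) ∨ (¬¬P ↔ (P ↔ 0)) = max(0.53, 0.94) = 0.94
P ↔ ((P ∨ ¬P) ∨ (¬¬P ↔ (P ↔ 0))) = 1 − |0.53 − 0.94| = 1 − 0.41 = 0.59
¬(P ↔ ((P ∨ ¬P) ∨ (¬¬P ↔ (P ↔ 0)))) = 1 − 0.59 = 0.41
¬¬(P ↔ ((P ∨ ¬P) ∨ (¬¬P ↔ (P ↔ 0)))) = 1 − 0.41 = 0.59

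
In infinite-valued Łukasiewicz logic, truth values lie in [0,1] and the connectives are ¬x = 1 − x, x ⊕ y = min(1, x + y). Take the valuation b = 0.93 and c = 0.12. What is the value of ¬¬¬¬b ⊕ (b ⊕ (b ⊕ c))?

1.00

¬b = 1 − 0.93 = 0.07
¬¬b = 1 − 0.07 = 0.93
¬¬¬b = 1 − 0.93 = 0.07
¬¬¬¬b = 1 − 0.07 = 0.93
b ⊕ c = min(1, 0.93 + 0.12) = min(1, 1.05) = 1.00
b ⊕ (b ⊕ c) = min(1, 0.93 + 1.00) = min(1, 1.93) = 1.00
¬¬¬¬b ⊕ (b ⊕ (b ⊕ c)) = min(1, 0.93 + 1.00) = min(1, 1.93) = 1.00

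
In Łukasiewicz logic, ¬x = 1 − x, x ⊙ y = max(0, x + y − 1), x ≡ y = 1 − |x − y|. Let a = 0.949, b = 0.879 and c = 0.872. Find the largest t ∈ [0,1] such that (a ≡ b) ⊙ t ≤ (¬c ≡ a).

a ≡ b = 1 − |0.949 − 0.879| = 1 − 0.070 = 0.930
So the left factor is a ≡ b = 0.930.
¬c = 1 − 0.872 = 0.128
¬c ≡ a = 1 − |0.128 − 0.949| = 1 − 0.821 = 0.179
So the right-hand bound is ¬c ≡ a = 0.179.
The residuum of the Łukasiewicz t-norm gives the supremum: min(1, 1 − 0.930 + 0.179).
1 − 0.930 + 0.179 = 0.249, so t = min(1, 0.249) = 0.249.
Check: 0.930 ⊙ 0.249 = max(0, 0.179) = 0.179 ≤ 0.179.

0.249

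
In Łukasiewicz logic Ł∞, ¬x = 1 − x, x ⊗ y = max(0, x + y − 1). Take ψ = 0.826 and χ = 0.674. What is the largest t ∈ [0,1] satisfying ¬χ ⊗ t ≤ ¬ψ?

¬χ = 1 − 0.674 = 0.326
So the left factor is ¬χ = 0.326.
¬ψ = 1 − 0.826 = 0.174
So the right-hand bound is ¬ψ = 0.174.
The residuum of the Łukasiewicz t-norm gives the supremum: min(1, 1 − 0.326 + 0.174).
1 − 0.326 + 0.174 = 0.848, so t = min(1, 0.848) = 0.848.
Check: 0.326 ⊗ 0.848 = max(0, 0.174) = 0.174 ≤ 0.174.

0.848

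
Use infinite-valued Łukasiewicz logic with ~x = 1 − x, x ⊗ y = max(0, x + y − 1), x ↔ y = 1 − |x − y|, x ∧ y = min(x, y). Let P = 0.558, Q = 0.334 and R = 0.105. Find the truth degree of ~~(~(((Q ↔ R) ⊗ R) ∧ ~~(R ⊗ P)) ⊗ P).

0.558

Q ↔ R = 1 − |0.334 − 0.105| = 1 − 0.229 = 0.771
(Q ↔ R) ⊗ R = max(0, 0.771 + 0.105 − 1) = max(0, -0.124) = 0.000
R ⊗ P = max(0, 0.105 + 0.558 − 1) = max(0, -0.337) = 0.000
~(R ⊗ P) = 1 − 0.000 = 1.000
~~(R ⊗ P) = 1 − 1.000 = 0.000
((Q ↔ R) ⊗ R) ∧ ~~(R ⊗ P) = min(0.000, 0.000) = 0.000
~(((Q ↔ R) ⊗ R) ∧ ~~(R ⊗ P)) = 1 − 0.000 = 1.000
~(((Q ↔ R) ⊗ R) ∧ ~~(R ⊗ P)) ⊗ P = max(0, 1.000 + 0.558 − 1) = max(0, 0.558) = 0.558
~(~(((Q ↔ R) ⊗ R) ∧ ~~(R ⊗ P)) ⊗ P) = 1 − 0.558 = 0.442
~~(~(((Q ↔ R) ⊗ R) ∧ ~~(R ⊗ P)) ⊗ P) = 1 − 0.442 = 0.558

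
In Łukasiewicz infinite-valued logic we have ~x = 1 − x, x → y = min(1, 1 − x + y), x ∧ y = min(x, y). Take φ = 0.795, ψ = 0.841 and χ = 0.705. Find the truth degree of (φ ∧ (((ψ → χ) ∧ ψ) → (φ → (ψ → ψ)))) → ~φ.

ψ → χ = min(1, 1 − 0.841 + 0.705) = min(1, 0.864) = 0.864
(ψ → χ) ∧ ψ = min(0.864, 0.841) = 0.841
ψ → ψ = min(1, 1 − 0.841 + 0.841) = min(1, 1.000) = 1.000
φ → (ψ → ψ) = min(1, 1 − 0.795 + 1.000) = min(1, 1.205) = 1.000
((ψ → χ) ∧ ψ) → (φ → (ψ → ψ)) = min(1, 1 − 0.841 + 1.000) = min(1, 1.159) = 1.000
φ ∧ (((ψ → χ) ∧ ψ) → (φ → (ψ → ψ))) = min(0.795, 1.000) = 0.795
~φ = 1 − 0.795 = 0.205
(φ ∧ (((ψ → χ) ∧ ψ) → (φ → (ψ → ψ)))) → ~φ = min(1, 1 − 0.795 + 0.205) = min(1, 0.410) = 0.410

0.410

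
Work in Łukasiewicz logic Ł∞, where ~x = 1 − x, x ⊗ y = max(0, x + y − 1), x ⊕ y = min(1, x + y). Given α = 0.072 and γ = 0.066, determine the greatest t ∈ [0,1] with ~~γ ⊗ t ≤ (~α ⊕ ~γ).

~γ = 1 − 0.066 = 0.934
~~γ = 1 − 0.934 = 0.066
So the left factor is ~~γ = 0.066.
~α = 1 − 0.072 = 0.928
~α ⊕ ~γ = min(1, 0.928 + 0.934) = min(1, 1.862) = 1.000
So the right-hand bound is ~α ⊕ ~γ = 1.000.
The residuum of the Łukasiewicz t-norm gives the supremum: min(1, 1 − 0.066 + 1.000).
1 − 0.066 + 1.000 = 1.934, so t = min(1, 1.934) = 1.000.
Check: 0.066 ⊗ 1.000 = max(0, 0.066) = 0.066 ≤ 1.000.

1.000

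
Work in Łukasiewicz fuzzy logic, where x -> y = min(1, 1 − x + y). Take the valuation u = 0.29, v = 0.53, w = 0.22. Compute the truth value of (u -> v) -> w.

u -> v = min(1, 1 − 0.29 + 0.53) = min(1, 1.24) = 1.00
(u -> v) -> w = min(1, 1 − 1.00 + 0.22) = min(1, 0.22) = 0.22

0.22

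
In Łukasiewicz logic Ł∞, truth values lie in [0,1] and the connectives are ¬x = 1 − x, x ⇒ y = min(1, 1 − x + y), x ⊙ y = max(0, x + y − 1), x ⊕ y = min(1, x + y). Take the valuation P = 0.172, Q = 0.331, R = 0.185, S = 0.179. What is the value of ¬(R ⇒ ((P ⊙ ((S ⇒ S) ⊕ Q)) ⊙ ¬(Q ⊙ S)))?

0.013

S ⇒ S = min(1, 1 − 0.179 + 0.179) = min(1, 1.000) = 1.000
(S ⇒ S) ⊕ Q = min(1, 1.000 + 0.331) = min(1, 1.331) = 1.000
P ⊙ ((S ⇒ S) ⊕ Q) = max(0, 0.172 + 1.000 − 1) = max(0, 0.172) = 0.172
Q ⊙ S = max(0, 0.331 + 0.179 − 1) = max(0, -0.490) = 0.000
¬(Q ⊙ S) = 1 − 0.000 = 1.000
(P ⊙ ((S ⇒ S) ⊕ Q)) ⊙ ¬(Q ⊙ S) = max(0, 0.172 + 1.000 − 1) = max(0, 0.172) = 0.172
R ⇒ ((P ⊙ ((S ⇒ S) ⊕ Q)) ⊙ ¬(Q ⊙ S)) = min(1, 1 − 0.185 + 0.172) = min(1, 0.987) = 0.987
¬(R ⇒ ((P ⊙ ((S ⇒ S) ⊕ Q)) ⊙ ¬(Q ⊙ S))) = 1 − 0.987 = 0.013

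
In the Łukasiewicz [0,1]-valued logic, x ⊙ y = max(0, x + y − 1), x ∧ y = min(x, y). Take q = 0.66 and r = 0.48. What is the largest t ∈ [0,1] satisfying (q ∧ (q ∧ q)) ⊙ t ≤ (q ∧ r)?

q ∧ q = min(0.66, 0.66) = 0.66
q ∧ (q ∧ q) = min(0.66, 0.66) = 0.66
So the left factor is q ∧ (q ∧ q) = 0.66.
q ∧ r = min(0.66, 0.48) = 0.48
So the right-hand bound is q ∧ r = 0.48.
The residuum of the Łukasiewicz t-norm gives the supremum: min(1, 1 − 0.66 + 0.48).
1 − 0.66 + 0.48 = 0.82, so t = min(1, 0.82) = 0.82.
Check: 0.66 ⊙ 0.82 = max(0, 0.48) = 0.48 ≤ 0.48.

0.82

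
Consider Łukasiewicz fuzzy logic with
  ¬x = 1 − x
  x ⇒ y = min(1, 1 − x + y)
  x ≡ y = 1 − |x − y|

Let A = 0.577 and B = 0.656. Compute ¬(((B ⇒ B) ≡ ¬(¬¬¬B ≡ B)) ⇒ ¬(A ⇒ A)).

B ⇒ B = min(1, 1 − 0.656 + 0.656) = min(1, 1.000) = 1.000
¬B = 1 − 0.656 = 0.344
¬¬B = 1 − 0.344 = 0.656
¬¬¬B = 1 − 0.656 = 0.344
¬¬¬B ≡ B = 1 − |0.344 − 0.656| = 1 − 0.312 = 0.688
¬(¬¬¬B ≡ B) = 1 − 0.688 = 0.312
(B ⇒ B) ≡ ¬(¬¬¬B ≡ B) = 1 − |1.000 − 0.312| = 1 − 0.688 = 0.312
A ⇒ A = min(1, 1 − 0.577 + 0.577) = min(1, 1.000) = 1.000
¬(A ⇒ A) = 1 − 1.000 = 0.000
((B ⇒ B) ≡ ¬(¬¬¬B ≡ B)) ⇒ ¬(A ⇒ A) = min(1, 1 − 0.312 + 0.000) = min(1, 0.688) = 0.688
¬(((B ⇒ B) ≡ ¬(¬¬¬B ≡ B)) ⇒ ¬(A ⇒ A)) = 1 − 0.688 = 0.312

0.312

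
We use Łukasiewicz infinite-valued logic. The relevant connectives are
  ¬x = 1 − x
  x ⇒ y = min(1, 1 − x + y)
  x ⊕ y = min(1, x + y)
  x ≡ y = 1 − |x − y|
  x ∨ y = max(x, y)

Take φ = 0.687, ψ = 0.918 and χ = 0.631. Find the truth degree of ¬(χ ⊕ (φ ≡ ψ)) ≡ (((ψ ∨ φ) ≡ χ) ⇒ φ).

0.026

φ ≡ ψ = 1 − |0.687 − 0.918| = 1 − 0.231 = 0.769
χ ⊕ (φ ≡ ψ) = min(1, 0.631 + 0.769) = min(1, 1.400) = 1.000
¬(χ ⊕ (φ ≡ ψ)) = 1 − 1.000 = 0.000
ψ ∨ φ = max(0.918, 0.687) = 0.918
(ψ ∨ φ) ≡ χ = 1 − |0.918 − 0.631| = 1 − 0.287 = 0.713
((ψ ∨ φ) ≡ χ) ⇒ φ = min(1, 1 − 0.713 + 0.687) = min(1, 0.974) = 0.974
¬(χ ⊕ (φ ≡ ψ)) ≡ (((ψ ∨ φ) ≡ χ) ⇒ φ) = 1 − |0.000 − 0.974| = 1 − 0.974 = 0.026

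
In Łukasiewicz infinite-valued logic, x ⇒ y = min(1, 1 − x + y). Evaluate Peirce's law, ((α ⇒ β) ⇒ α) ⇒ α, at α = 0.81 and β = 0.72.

α ⇒ β = min(1, 1 − 0.81 + 0.72) = min(1, 0.91) = 0.91
(α ⇒ β) ⇒ α = min(1, 1 − 0.91 + 0.81) = min(1, 0.90) = 0.90
((α ⇒ β) ⇒ α) ⇒ α = min(1, 1 − 0.90 + 0.81) = min(1, 0.91) = 0.91
(The value 0.91 < 1 shows this instance is not satisfied; not a Ł∞-tautology in general.)

0.91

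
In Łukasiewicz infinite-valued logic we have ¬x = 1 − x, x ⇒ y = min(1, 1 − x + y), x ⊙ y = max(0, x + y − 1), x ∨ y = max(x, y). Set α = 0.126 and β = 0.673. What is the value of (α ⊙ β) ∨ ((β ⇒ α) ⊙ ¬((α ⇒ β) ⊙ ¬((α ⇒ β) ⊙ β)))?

0.126

α ⊙ β = max(0, 0.126 + 0.673 − 1) = max(0, -0.201) = 0.000
β ⇒ α = min(1, 1 − 0.673 + 0.126) = min(1, 0.453) = 0.453
α ⇒ β = min(1, 1 − 0.126 + 0.673) = min(1, 1.547) = 1.000
(α ⇒ β) ⊙ β = max(0, 1.000 + 0.673 − 1) = max(0, 0.673) = 0.673
¬((α ⇒ β) ⊙ β) = 1 − 0.673 = 0.327
(α ⇒ β) ⊙ ¬((α ⇒ β) ⊙ β) = max(0, 1.000 + 0.327 − 1) = max(0, 0.327) = 0.327
¬((α ⇒ β) ⊙ ¬((α ⇒ β) ⊙ β)) = 1 − 0.327 = 0.673
(β ⇒ α) ⊙ ¬((α ⇒ β) ⊙ ¬((α ⇒ β) ⊙ β)) = max(0, 0.453 + 0.673 − 1) = max(0, 0.126) = 0.126
(α ⊙ β) ∨ ((β ⇒ α) ⊙ ¬((α ⇒ β) ⊙ ¬((α ⇒ β) ⊙ β))) = max(0.000, 0.126) = 0.126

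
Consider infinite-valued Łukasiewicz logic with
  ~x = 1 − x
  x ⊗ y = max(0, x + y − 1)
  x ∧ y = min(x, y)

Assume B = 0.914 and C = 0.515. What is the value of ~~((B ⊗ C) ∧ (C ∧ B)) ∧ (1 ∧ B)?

0.429

B ⊗ C = max(0, 0.914 + 0.515 − 1) = max(0, 0.429) = 0.429
C ∧ B = min(0.515, 0.914) = 0.515
(B ⊗ C) ∧ (C ∧ B) = min(0.429, 0.515) = 0.429
~((B ⊗ C) ∧ (C ∧ B)) = 1 − 0.429 = 0.571
~~((B ⊗ C) ∧ (C ∧ B)) = 1 − 0.571 = 0.429
1 ∧ B = min(1.000, 0.914) = 0.914
~~((B ⊗ C) ∧ (C ∧ B)) ∧ (1 ∧ B) = min(0.429, 0.914) = 0.429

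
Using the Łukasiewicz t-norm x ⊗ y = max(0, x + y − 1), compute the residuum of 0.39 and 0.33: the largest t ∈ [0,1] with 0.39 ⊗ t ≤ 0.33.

The residuum of the Łukasiewicz t-norm gives the supremum: min(1, 1 − 0.39 + 0.33).
1 − 0.39 + 0.33 = 0.94, so t = min(1, 0.94) = 0.94.
Check: 0.39 ⊗ 0.94 = max(0, 0.33) = 0.33 ≤ 0.33.

0.94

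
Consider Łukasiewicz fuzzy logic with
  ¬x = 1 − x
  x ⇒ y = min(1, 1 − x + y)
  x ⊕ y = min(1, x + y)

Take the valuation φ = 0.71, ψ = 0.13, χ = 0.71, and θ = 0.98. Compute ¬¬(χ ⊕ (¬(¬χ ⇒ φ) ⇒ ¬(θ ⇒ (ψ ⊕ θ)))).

¬χ = 1 − 0.71 = 0.29
¬χ ⇒ φ = min(1, 1 − 0.29 + 0.71) = min(1, 1.42) = 1.00
¬(¬χ ⇒ φ) = 1 − 1.00 = 0.00
ψ ⊕ θ = min(1, 0.13 + 0.98) = min(1, 1.11) = 1.00
θ ⇒ (ψ ⊕ θ) = min(1, 1 − 0.98 + 1.00) = min(1, 1.02) = 1.00
¬(θ ⇒ (ψ ⊕ θ)) = 1 − 1.00 = 0.00
¬(¬χ ⇒ φ) ⇒ ¬(θ ⇒ (ψ ⊕ θ)) = min(1, 1 − 0.00 + 0.00) = min(1, 1.00) = 1.00
χ ⊕ (¬(¬χ ⇒ φ) ⇒ ¬(θ ⇒ (ψ ⊕ θ))) = min(1, 0.71 + 1.00) = min(1, 1.71) = 1.00
¬(χ ⊕ (¬(¬χ ⇒ φ) ⇒ ¬(θ ⇒ (ψ ⊕ θ)))) = 1 − 1.00 = 0.00
¬¬(χ ⊕ (¬(¬χ ⇒ φ) ⇒ ¬(θ ⇒ (ψ ⊕ θ)))) = 1 − 0.00 = 1.00

1.00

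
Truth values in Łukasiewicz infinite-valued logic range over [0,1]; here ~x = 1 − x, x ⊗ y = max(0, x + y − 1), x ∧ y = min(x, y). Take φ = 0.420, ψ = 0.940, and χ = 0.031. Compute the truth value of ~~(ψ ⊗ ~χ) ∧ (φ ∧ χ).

0.031

~χ = 1 − 0.031 = 0.969
ψ ⊗ ~χ = max(0, 0.940 + 0.969 − 1) = max(0, 0.909) = 0.909
~(ψ ⊗ ~χ) = 1 − 0.909 = 0.091
~~(ψ ⊗ ~χ) = 1 − 0.091 = 0.909
φ ∧ χ = min(0.420, 0.031) = 0.031
~~(ψ ⊗ ~χ) ∧ (φ ∧ χ) = min(0.909, 0.031) = 0.031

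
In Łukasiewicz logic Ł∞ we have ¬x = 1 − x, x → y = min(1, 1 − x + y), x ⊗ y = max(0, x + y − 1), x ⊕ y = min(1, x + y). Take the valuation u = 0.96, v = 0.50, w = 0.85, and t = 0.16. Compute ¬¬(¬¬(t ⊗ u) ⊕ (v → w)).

t ⊗ u = max(0, 0.16 + 0.96 − 1) = max(0, 0.12) = 0.12
¬(t ⊗ u) = 1 − 0.12 = 0.88
¬¬(t ⊗ u) = 1 − 0.88 = 0.12
v → w = min(1, 1 − 0.50 + 0.85) = min(1, 1.35) = 1.00
¬¬(t ⊗ u) ⊕ (v → w) = min(1, 0.12 + 1.00) = min(1, 1.12) = 1.00
¬(¬¬(t ⊗ u) ⊕ (v → w)) = 1 − 1.00 = 0.00
¬¬(¬¬(t ⊗ u) ⊕ (v → w)) = 1 − 0.00 = 1.00

1.00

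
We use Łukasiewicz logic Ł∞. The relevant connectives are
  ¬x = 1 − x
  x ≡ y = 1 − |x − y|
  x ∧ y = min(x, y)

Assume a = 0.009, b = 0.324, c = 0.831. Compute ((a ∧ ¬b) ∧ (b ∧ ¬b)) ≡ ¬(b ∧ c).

0.333

¬b = 1 − 0.324 = 0.676
a ∧ ¬b = min(0.009, 0.676) = 0.009
b ∧ ¬b = min(0.324, 0.676) = 0.324
(a ∧ ¬b) ∧ (b ∧ ¬b) = min(0.009, 0.324) = 0.009
b ∧ c = min(0.324, 0.831) = 0.324
¬(b ∧ c) = 1 − 0.324 = 0.676
((a ∧ ¬b) ∧ (b ∧ ¬b)) ≡ ¬(b ∧ c) = 1 − |0.009 − 0.676| = 1 − 0.667 = 0.333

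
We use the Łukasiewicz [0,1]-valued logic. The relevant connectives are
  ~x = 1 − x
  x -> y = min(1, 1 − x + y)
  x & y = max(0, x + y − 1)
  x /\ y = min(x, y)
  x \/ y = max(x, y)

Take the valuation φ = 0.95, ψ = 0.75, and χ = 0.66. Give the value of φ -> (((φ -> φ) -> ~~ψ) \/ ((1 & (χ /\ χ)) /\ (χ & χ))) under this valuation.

0.80

φ -> φ = min(1, 1 − 0.95 + 0.95) = min(1, 1.00) = 1.00
~ψ = 1 − 0.75 = 0.25
~~ψ = 1 − 0.25 = 0.75
(φ -> φ) -> ~~ψ = min(1, 1 − 1.00 + 0.75) = min(1, 0.75) = 0.75
χ /\ χ = min(0.66, 0.66) = 0.66
1 & (χ /\ χ) = max(0, 1.00 + 0.66 − 1) = max(0, 0.66) = 0.66
χ & χ = max(0, 0.66 + 0.66 − 1) = max(0, 0.32) = 0.32
(1 & (χ /\ χ)) /\ (χ & χ) = min(0.66, 0.32) = 0.32
((φ -> φ) -> ~~ψ) \/ ((1 & (χ /\ χ)) /\ (χ & χ)) = max(0.75, 0.32) = 0.75
φ -> (((φ -> φ) -> ~~ψ) \/ ((1 & (χ /\ χ)) /\ (χ & χ))) = min(1, 1 − 0.95 + 0.75) = min(1, 0.80) = 0.80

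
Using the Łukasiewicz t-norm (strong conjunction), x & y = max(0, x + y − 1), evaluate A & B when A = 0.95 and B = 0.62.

A & B = max(0, 0.95 + 0.62 − 1) = max(0, 0.57) = 0.57
For comparison, the Gödel (minimum) t-norm min(x, y) would give 0.62.

0.57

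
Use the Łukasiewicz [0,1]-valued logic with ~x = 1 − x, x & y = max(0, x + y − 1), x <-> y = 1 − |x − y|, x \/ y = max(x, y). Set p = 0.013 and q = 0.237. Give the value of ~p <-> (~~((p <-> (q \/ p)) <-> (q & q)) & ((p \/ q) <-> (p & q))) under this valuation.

~p = 1 − 0.013 = 0.987
q \/ p = max(0.237, 0.013) = 0.237
p <-> (q \/ p) = 1 − |0.013 − 0.237| = 1 − 0.224 = 0.776
q & q = max(0, 0.237 + 0.237 − 1) = max(0, -0.526) = 0.000
(p <-> (q \/ p)) <-> (q & q) = 1 − |0.776 − 0.000| = 1 − 0.776 = 0.224
~((p <-> (q \/ p)) <-> (q & q)) = 1 − 0.224 = 0.776
~~((p <-> (q \/ p)) <-> (q & q)) = 1 − 0.776 = 0.224
p \/ q = max(0.013, 0.237) = 0.237
p & q = max(0, 0.013 + 0.237 − 1) = max(0, -0.750) = 0.000
(p \/ q) <-> (p & q) = 1 − |0.237 − 0.000| = 1 − 0.237 = 0.763
~~((p <-> (q \/ p)) <-> (q & q)) & ((p \/ q) <-> (p & q)) = max(0, 0.224 + 0.763 − 1) = max(0, -0.013) = 0.000
~p <-> (~~((p <-> (q \/ p)) <-> (q & q)) & ((p \/ q) <-> (p & q))) = 1 − |0.987 − 0.000| = 1 − 0.987 = 0.013

0.013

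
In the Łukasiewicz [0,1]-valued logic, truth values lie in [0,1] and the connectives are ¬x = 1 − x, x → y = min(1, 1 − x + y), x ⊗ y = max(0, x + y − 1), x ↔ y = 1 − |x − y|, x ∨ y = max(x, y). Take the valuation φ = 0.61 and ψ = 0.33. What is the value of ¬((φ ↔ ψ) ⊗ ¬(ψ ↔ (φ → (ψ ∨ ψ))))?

φ ↔ ψ = 1 − |0.61 − 0.33| = 1 − 0.28 = 0.72
ψ ∨ ψ = max(0.33, 0.33) = 0.33
φ → (ψ ∨ ψ) = min(1, 1 − 0.61 + 0.33) = min(1, 0.72) = 0.72
ψ ↔ (φ → (ψ ∨ ψ)) = 1 − |0.33 − 0.72| = 1 − 0.39 = 0.61
¬(ψ ↔ (φ → (ψ ∨ ψ))) = 1 − 0.61 = 0.39
(φ ↔ ψ) ⊗ ¬(ψ ↔ (φ → (ψ ∨ ψ))) = max(0, 0.72 + 0.39 − 1) = max(0, 0.11) = 0.11
¬((φ ↔ ψ) ⊗ ¬(ψ ↔ (φ → (ψ ∨ ψ)))) = 1 − 0.11 = 0.89

0.89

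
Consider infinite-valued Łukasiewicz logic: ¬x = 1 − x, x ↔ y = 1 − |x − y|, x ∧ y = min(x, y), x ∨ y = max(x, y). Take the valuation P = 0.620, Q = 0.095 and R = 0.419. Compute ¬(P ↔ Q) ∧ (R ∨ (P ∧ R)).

0.419

P ↔ Q = 1 − |0.620 − 0.095| = 1 − 0.525 = 0.475
¬(P ↔ Q) = 1 − 0.475 = 0.525
P ∧ R = min(0.620, 0.419) = 0.419
R ∨ (P ∧ R) = max(0.419, 0.419) = 0.419
¬(P ↔ Q) ∧ (R ∨ (P ∧ R)) = min(0.525, 0.419) = 0.419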